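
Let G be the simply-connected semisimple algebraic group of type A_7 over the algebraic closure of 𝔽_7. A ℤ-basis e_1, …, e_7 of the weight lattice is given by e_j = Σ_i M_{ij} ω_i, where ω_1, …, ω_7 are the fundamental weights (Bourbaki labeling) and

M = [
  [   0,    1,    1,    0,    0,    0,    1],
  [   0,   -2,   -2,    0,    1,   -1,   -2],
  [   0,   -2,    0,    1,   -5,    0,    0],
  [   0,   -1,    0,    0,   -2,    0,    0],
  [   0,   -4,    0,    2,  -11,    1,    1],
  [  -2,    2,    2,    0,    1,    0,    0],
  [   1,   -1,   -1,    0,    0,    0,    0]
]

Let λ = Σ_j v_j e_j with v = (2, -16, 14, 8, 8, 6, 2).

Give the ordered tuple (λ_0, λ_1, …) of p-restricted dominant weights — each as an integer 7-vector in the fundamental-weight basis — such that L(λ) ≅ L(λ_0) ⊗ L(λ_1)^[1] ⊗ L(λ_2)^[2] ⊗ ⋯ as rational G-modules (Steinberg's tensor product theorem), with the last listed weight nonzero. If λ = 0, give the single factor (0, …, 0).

Converting to the ω-basis (c_i = row i of M dotted with v = (2, -16, 14, 8, 8, 6, 2)):
  c_1 = (0)·(2) + (1)·(-16) + (1)·(14) + (0)·(8) + (0)·(8) + (0)·(6) + (1)·(2) = 0
  c_2 = (0)·(2) + (-2)·(-16) + (-2)·(14) + (0)·(8) + (1)·(8) + (-1)·(6) + (-2)·(2) = 2
  c_3 = (0)·(2) + (-2)·(-16) + (0)·(14) + (1)·(8) + (-5)·(8) + (0)·(6) + (0)·(2) = 0
  c_4 = (0)·(2) + (-1)·(-16) + (0)·(14) + (0)·(8) + (-2)·(8) + (0)·(6) + (0)·(2) = 0
  c_5 = (0)·(2) + (-4)·(-16) + (0)·(14) + (2)·(8) + (-11)·(8) + (1)·(6) + (1)·(2) = 0
  c_6 = (-2)·(2) + (2)·(-16) + (2)·(14) + (0)·(8) + (1)·(8) + (0)·(6) + (0)·(2) = 0
  c_7 = (1)·(2) + (-1)·(-16) + (-1)·(14) + (0)·(8) + (0)·(8) + (0)·(6) + (0)·(2) = 4
Base-7 expansion of each c_i:
  c_1 = 0
  c_2 = 2 = 2·7^0
  c_3 = 0
  c_4 = 0
  c_5 = 0
  c_6 = 0
  c_7 = 4 = 4·7^0
λ_0 = (0, 2, 0, 0, 0, 0, 4)

((0, 2, 0, 0, 0, 0, 4),)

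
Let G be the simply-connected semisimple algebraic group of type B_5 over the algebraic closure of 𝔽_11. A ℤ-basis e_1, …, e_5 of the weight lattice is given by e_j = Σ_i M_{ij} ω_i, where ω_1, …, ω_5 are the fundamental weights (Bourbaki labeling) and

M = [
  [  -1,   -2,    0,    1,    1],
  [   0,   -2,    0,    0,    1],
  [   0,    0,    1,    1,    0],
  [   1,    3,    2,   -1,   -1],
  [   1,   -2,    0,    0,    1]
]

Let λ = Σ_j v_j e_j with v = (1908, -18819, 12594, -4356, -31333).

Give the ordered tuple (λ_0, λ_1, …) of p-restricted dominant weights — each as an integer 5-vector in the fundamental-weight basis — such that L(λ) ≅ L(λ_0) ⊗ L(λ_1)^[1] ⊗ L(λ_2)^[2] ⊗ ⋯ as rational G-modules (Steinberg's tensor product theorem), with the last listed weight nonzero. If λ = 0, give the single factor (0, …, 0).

In the fundamental-weight basis, λ has coordinates c = M·v (v = (1908, -18819, 12594, -4356, -31333)):
  c_1 = -1*1908 + -2*-18819 + 0*12594 + 1*-4356 + 1*-31333 = 41
  c_2 = 0*1908 + -2*-18819 + 0*12594 + 0*-4356 + 1*-31333 = 6305
  c_3 = 0*1908 + 0*-18819 + 1*12594 + 1*-4356 + 0*-31333 = 8238
  c_4 = 1*1908 + 3*-18819 + 2*12594 + -1*-4356 + -1*-31333 = 6328
  c_5 = 1*1908 + -2*-18819 + 0*12594 + 0*-4356 + 1*-31333 = 8213
Writing each c_i in base p = 11:
  c_1 = 41 = 8·11^0 + 3·11^1
  c_2 = 6305 = 2·11^0 + 1·11^1 + 8·11^2 + 4·11^3
  c_3 = 8238 = 10·11^0 + 0·11^1 + 2·11^2 + 6·11^3
  c_4 = 6328 = 3·11^0 + 3·11^1 + 8·11^2 + 4·11^3
  c_5 = 8213 = 7·11^0 + 9·11^1 + 1·11^2 + 6·11^3
p-restricted factor λ_0 = (8, 2, 10, 3, 7)
p-restricted factor λ_1 = (3, 1, 0, 3, 9)
p-restricted factor λ_2 = (0, 8, 2, 8, 1)
p-restricted factor λ_3 = (0, 4, 6, 4, 6)

((8, 2, 10, 3, 7), (3, 1, 0, 3, 9), (0, 8, 2, 8, 1), (0, 4, 6, 4, 6))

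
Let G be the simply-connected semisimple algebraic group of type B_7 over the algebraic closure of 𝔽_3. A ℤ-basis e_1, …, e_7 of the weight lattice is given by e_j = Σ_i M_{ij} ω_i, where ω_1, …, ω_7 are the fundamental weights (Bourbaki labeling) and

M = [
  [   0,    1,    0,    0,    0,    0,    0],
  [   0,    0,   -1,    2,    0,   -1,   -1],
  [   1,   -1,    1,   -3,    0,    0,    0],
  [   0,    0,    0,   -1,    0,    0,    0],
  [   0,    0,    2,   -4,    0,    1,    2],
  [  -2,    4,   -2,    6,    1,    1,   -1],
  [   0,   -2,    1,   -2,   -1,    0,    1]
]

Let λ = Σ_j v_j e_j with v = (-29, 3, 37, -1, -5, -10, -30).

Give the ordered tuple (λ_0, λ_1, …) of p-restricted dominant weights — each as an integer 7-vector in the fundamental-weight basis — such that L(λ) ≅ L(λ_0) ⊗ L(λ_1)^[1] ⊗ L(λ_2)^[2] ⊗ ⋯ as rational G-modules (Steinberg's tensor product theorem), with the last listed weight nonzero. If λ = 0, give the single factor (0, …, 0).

Change of basis e → ω: c = M·v where v = (-29, 3, 37, -1, -5, -10, -30):
  c_1 = 0*-29 + 1*3 + 0*37 + 0*-1 + 0*-5 + 0*-10 + 0*-30 = 3
  c_2 = 0*-29 + 0*3 + -1*37 + 2*-1 + 0*-5 + -1*-10 + -1*-30 = 1
  c_3 = 1*-29 + -1*3 + 1*37 + -3*-1 + 0*-5 + 0*-10 + 0*-30 = 8
  c_4 = 0*-29 + 0*3 + 0*37 + -1*-1 + 0*-5 + 0*-10 + 0*-30 = 1
  c_5 = 0*-29 + 0*3 + 2*37 + -4*-1 + 0*-5 + 1*-10 + 2*-30 = 8
  c_6 = -2*-29 + 4*3 + -2*37 + 6*-1 + 1*-5 + 1*-10 + -1*-30 = 5
  c_7 = 0*-29 + -2*3 + 1*37 + -2*-1 + -1*-5 + 0*-10 + 1*-30 = 8
p = 3; digits c_i = Σ_j d_{ij}·3^j, 0 ≤ d_{ij} < 3:
  c_1 = 3 = 0·3^0 + 1·3^1
  c_2 = 1 = 1·3^0
  c_3 = 8 = 2·3^0 + 2·3^1
  c_4 = 1 = 1·3^0
  c_5 = 8 = 2·3^0 + 2·3^1
  c_6 = 5 = 2·3^0 + 1·3^1
  c_7 = 8 = 2·3^0 + 2·3^1
p-restricted factor λ_0 = (0, 1, 2, 1, 2, 2, 2)
p-restricted factor λ_1 = (1, 0, 2, 0, 2, 1, 2)

((0, 1, 2, 1, 2, 2, 2), (1, 0, 2, 0, 2, 1, 2))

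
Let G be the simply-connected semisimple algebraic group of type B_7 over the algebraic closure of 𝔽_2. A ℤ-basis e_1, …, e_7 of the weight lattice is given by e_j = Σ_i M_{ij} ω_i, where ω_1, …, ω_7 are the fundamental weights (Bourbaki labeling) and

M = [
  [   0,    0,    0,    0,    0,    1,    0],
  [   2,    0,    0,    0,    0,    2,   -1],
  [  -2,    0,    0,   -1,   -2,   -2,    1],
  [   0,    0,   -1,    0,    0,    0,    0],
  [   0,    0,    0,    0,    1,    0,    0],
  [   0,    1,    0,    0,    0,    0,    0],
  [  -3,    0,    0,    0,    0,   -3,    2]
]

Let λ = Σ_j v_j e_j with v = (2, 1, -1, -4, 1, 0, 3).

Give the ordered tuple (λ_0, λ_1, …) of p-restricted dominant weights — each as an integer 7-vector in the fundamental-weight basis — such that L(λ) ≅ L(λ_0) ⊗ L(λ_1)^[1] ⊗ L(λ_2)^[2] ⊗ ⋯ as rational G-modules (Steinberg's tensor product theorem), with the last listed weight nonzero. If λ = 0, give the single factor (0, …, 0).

ω-coordinates c = M·v, v = (2, 1, -1, -4, 1, 0, 3):
  c_1 = 0·2 + 0·1 + (0)·(-1) + (0)·(-4) + 0·1 + 1·0 + 0·3 = 0
  c_2 = 2·2 + 0·1 + (0)·(-1) + (0)·(-4) + 0·1 + 2·0 + (-1)·(3) = 1
  c_3 = (-2)·(2) + 0·1 + (0)·(-1) + (-1)·(-4) + (-2)·(1) + (-2)·(0) + 1·3 = 1
  c_4 = 0·2 + 0·1 + (-1)·(-1) + (0)·(-4) + 0·1 + 0·0 + 0·3 = 1
  c_5 = 0·2 + 0·1 + (0)·(-1) + (0)·(-4) + 1·1 + 0·0 + 0·3 = 1
  c_6 = 0·2 + 1·1 + (0)·(-1) + (0)·(-4) + 0·1 + 0·0 + 0·3 = 1
  c_7 = (-3)·(2) + 0·1 + (0)·(-1) + (0)·(-4) + 0·1 + (-3)·(0) + 2·3 = 0
Base-2 expansion of each c_i:
  c_1 = 0
  c_2 = 1 = 1·2^0
  c_3 = 1 = 1·2^0
  c_4 = 1 = 1·2^0
  c_5 = 1 = 1·2^0
  c_6 = 1 = 1·2^0
  c_7 = 0
p-restricted factor λ_0 = (0, 1, 1, 1, 1, 1, 0)

((0, 1, 1, 1, 1, 1, 0),)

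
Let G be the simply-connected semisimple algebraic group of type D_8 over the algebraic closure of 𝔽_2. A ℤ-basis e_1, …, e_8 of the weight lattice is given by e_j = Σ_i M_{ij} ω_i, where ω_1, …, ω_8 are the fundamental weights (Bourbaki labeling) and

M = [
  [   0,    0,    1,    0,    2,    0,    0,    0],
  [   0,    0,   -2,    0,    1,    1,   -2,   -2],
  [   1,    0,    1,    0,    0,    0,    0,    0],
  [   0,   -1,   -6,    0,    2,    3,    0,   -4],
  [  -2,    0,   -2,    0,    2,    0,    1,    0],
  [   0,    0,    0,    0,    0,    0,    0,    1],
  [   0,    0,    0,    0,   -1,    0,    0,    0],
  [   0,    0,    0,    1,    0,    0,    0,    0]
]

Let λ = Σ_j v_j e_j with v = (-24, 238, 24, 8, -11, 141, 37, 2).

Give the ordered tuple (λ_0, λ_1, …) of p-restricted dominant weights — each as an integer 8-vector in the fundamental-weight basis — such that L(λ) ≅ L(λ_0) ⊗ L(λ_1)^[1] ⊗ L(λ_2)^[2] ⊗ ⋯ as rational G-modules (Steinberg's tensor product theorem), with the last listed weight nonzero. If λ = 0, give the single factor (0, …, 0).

In the fundamental-weight basis, λ has coordinates c = M·v (v = (-24, 238, 24, 8, -11, 141, 37, 2)):
  c_1 = (0)·(-24) + (0)·(238) + (1)·(24) + (0)·(8) + (2)·(-11) + (0)·(141) + (0)·(37) + (0)·(2) = 2
  c_2 = (0)·(-24) + (0)·(238) + (-2)·(24) + (0)·(8) + (1)·(-11) + (1)·(141) + (-2)·(37) + (-2)·(2) = 4
  c_3 = (1)·(-24) + (0)·(238) + (1)·(24) + (0)·(8) + (0)·(-11) + (0)·(141) + (0)·(37) + (0)·(2) = 0
  c_4 = (0)·(-24) + (-1)·(238) + (-6)·(24) + (0)·(8) + (2)·(-11) + (3)·(141) + (0)·(37) + (-4)·(2) = 11
  c_5 = (-2)·(-24) + (0)·(238) + (-2)·(24) + (0)·(8) + (2)·(-11) + (0)·(141) + (1)·(37) + (0)·(2) = 15
  c_6 = (0)·(-24) + (0)·(238) + (0)·(24) + (0)·(8) + (0)·(-11) + (0)·(141) + (0)·(37) + (1)·(2) = 2
  c_7 = (0)·(-24) + (0)·(238) + (0)·(24) + (0)·(8) + (-1)·(-11) + (0)·(141) + (0)·(37) + (0)·(2) = 11
  c_8 = (0)·(-24) + (0)·(238) + (0)·(24) + (1)·(8) + (0)·(-11) + (0)·(141) + (0)·(37) + (0)·(2) = 8
p = 2; digits c_i = Σ_j d_{ij}·2^j, 0 ≤ d_{ij} < 2:
  c_1 = 2 = 0·2^0 + 1·2^1
  c_2 = 4 = 0·2^0 + 0·2^1 + 1·2^2
  c_3 = 0
  c_4 = 11 = 1·2^0 + 1·2^1 + 0·2^2 + 1·2^3
  c_5 = 15 = 1·2^0 + 1·2^1 + 1·2^2 + 1·2^3
  c_6 = 2 = 0·2^0 + 1·2^1
  c_7 = 11 = 1·2^0 + 1·2^1 + 0·2^2 + 1·2^3
  c_8 = 8 = 0·2^0 + 0·2^1 + 0·2^2 + 1·2^3
λ_0 = (0, 0, 0, 1, 1, 0, 1, 0)
λ_1 = (1, 0, 0, 1, 1, 1, 1, 0)
λ_2 = (0, 1, 0, 0, 1, 0, 0, 0)
λ_3 = (0, 0, 0, 1, 1, 0, 1, 1)

((0, 0, 0, 1, 1, 0, 1, 0), (1, 0, 0, 1, 1, 1, 1, 0), (0, 1, 0, 0, 1, 0, 0, 0), (0, 0, 0, 1, 1, 0, 1, 1))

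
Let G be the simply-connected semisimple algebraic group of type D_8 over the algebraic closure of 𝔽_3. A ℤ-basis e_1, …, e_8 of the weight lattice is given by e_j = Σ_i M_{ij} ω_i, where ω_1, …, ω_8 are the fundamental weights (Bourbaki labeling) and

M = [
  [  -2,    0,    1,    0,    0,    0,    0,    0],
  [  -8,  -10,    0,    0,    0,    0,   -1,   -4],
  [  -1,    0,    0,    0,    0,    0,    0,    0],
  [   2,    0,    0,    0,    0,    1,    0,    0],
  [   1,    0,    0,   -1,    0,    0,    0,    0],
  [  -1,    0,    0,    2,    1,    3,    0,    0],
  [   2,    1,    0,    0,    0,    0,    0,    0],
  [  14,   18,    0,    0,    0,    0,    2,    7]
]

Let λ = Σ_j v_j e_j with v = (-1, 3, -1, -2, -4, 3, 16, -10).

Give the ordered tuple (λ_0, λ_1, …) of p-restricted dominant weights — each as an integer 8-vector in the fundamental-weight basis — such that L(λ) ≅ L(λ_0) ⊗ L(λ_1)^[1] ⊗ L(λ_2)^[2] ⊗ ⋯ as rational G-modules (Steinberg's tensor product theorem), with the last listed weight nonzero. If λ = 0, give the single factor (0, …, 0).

((1, 2, 1, 1, 1, 2, 1, 2),)

Compute c_i = Σ_j M_{ij} v_j with v = (-1, 3, -1, -2, -4, 3, 16, -10):
  c_1 = (-2)·(-1) + (0)·(3) + (1)·(-1) + (0)·(-2) + (0)·(-4) + (0)·(3) + (0)·(16) + (0)·(-10) = 1
  c_2 = (-8)·(-1) + (-10)·(3) + (0)·(-1) + (0)·(-2) + (0)·(-4) + (0)·(3) + (-1)·(16) + (-4)·(-10) = 2
  c_3 = (-1)·(-1) + (0)·(3) + (0)·(-1) + (0)·(-2) + (0)·(-4) + (0)·(3) + (0)·(16) + (0)·(-10) = 1
  c_4 = (2)·(-1) + (0)·(3) + (0)·(-1) + (0)·(-2) + (0)·(-4) + (1)·(3) + (0)·(16) + (0)·(-10) = 1
  c_5 = (1)·(-1) + (0)·(3) + (0)·(-1) + (-1)·(-2) + (0)·(-4) + (0)·(3) + (0)·(16) + (0)·(-10) = 1
  c_6 = (-1)·(-1) + (0)·(3) + (0)·(-1) + (2)·(-2) + (1)·(-4) + (3)·(3) + (0)·(16) + (0)·(-10) = 2
  c_7 = (2)·(-1) + (1)·(3) + (0)·(-1) + (0)·(-2) + (0)·(-4) + (0)·(3) + (0)·(16) + (0)·(-10) = 1
  c_8 = (14)·(-1) + (18)·(3) + (0)·(-1) + (0)·(-2) + (0)·(-4) + (0)·(3) + (2)·(16) + (7)·(-10) = 2
p = 3; digits c_i = Σ_j d_{ij}·3^j, 0 ≤ d_{ij} < 3:
  c_1 = 1 = 1·3^0
  c_2 = 2 = 2·3^0
  c_3 = 1 = 1·3^0
  c_4 = 1 = 1·3^0
  c_5 = 1 = 1·3^0
  c_6 = 2 = 2·3^0
  c_7 = 1 = 1·3^0
  c_8 = 2 = 2·3^0
λ_0 = (1, 2, 1, 1, 1, 2, 1, 2)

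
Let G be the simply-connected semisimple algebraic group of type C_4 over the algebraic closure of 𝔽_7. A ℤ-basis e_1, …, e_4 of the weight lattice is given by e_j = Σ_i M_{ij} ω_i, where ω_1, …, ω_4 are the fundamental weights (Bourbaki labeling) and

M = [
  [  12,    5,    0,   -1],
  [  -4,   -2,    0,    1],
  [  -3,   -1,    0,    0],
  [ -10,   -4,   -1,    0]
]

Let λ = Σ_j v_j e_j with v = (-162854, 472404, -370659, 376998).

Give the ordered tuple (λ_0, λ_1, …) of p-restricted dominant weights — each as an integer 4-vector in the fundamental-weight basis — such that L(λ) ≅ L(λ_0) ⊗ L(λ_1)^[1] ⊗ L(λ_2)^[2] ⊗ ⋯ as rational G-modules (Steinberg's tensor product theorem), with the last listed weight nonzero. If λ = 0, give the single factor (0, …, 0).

ω-coordinates c = M·v, v = (-162854, 472404, -370659, 376998):
  c_1 = (12)·(-162854) + (5)·(472404) + (0)·(-370659) + (-1)·(376998) = 30774
  c_2 = (-4)·(-162854) + (-2)·(472404) + (0)·(-370659) + (1)·(376998) = 83606
  c_3 = (-3)·(-162854) + (-1)·(472404) + (0)·(-370659) + (0)·(376998) = 16158
  c_4 = (-10)·(-162854) + (-4)·(472404) + (-1)·(-370659) + (0)·(376998) = 109583
Base-7 expansion of each c_i:
  c_1 = 30774 = 2·7^0 + 0·7^1 + 5·7^2 + 5·7^3 + 5·7^4 + 1·7^5
  c_2 = 83606 = 5·7^0 + 1·7^1 + 5·7^2 + 5·7^3 + 6·7^4 + 4·7^5
  c_3 = 16158 = 2·7^0 + 5·7^1 + 0·7^2 + 5·7^3 + 6·7^4
  c_4 = 109583 = 5·7^0 + 2·7^1 + 3·7^2 + 4·7^3 + 3·7^4 + 6·7^5
p-restricted factor λ_0 = (2, 5, 2, 5)
p-restricted factor λ_1 = (0, 1, 5, 2)
p-restricted factor λ_2 = (5, 5, 0, 3)
p-restricted factor λ_3 = (5, 5, 5, 4)
p-restricted factor λ_4 = (5, 6, 6, 3)
p-restricted factor λ_5 = (1, 4, 0, 6)

((2, 5, 2, 5), (0, 1, 5, 2), (5, 5, 0, 3), (5, 5, 5, 4), (5, 6, 6, 3), (1, 4, 0, 6))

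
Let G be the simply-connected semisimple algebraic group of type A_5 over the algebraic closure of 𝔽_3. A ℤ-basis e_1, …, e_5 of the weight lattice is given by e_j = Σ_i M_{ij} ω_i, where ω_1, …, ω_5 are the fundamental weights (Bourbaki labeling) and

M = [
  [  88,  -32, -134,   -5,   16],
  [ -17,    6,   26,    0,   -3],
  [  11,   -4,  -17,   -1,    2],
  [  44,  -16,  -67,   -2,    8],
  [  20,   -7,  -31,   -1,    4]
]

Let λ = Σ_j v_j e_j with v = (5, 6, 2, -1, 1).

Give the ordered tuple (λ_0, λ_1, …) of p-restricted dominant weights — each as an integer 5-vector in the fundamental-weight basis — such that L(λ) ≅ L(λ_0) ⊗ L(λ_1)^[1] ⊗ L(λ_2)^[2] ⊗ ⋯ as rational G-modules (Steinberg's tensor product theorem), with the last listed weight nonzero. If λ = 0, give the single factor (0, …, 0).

Converting to the ω-basis (c_i = row i of M dotted with v = (5, 6, 2, -1, 1)):
  c_1 = 88·5 + (-32)·(6) + (-134)·(2) + (-5)·(-1) + 16·1 = 1
  c_2 = (-17)·(5) + 6·6 + 26·2 + (0)·(-1) + (-3)·(1) = 0
  c_3 = 11·5 + (-4)·(6) + (-17)·(2) + (-1)·(-1) + 2·1 = 0
  c_4 = 44·5 + (-16)·(6) + (-67)·(2) + (-2)·(-1) + 8·1 = 0
  c_5 = 20·5 + (-7)·(6) + (-31)·(2) + (-1)·(-1) + 4·1 = 1
Expand coordinatewise in base 3:
  c_1 = 1 = 1·3^0
  c_2 = 0
  c_3 = 0
  c_4 = 0
  c_5 = 1 = 1·3^0
Factor λ_0 = (1, 0, 0, 0, 1)

((1, 0, 0, 0, 1),)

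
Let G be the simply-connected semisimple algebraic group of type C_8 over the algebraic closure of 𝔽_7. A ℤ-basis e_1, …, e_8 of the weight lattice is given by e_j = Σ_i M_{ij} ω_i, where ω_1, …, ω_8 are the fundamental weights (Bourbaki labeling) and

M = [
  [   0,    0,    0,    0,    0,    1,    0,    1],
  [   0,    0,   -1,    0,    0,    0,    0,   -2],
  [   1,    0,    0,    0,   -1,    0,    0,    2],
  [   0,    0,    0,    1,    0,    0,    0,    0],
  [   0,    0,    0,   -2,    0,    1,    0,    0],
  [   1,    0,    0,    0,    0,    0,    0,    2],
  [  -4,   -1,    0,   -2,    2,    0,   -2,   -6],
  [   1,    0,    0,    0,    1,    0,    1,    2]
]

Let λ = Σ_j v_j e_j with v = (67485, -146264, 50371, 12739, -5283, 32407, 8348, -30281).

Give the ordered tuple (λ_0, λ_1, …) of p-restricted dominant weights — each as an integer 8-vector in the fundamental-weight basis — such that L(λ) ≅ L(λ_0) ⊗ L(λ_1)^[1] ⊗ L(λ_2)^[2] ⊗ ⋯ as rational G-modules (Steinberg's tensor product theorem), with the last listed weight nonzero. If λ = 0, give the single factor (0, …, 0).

((5, 6, 5, 6, 6, 0, 6, 6), (2, 6, 0, 6, 2, 2, 3, 5), (1, 4, 4, 0, 1, 1, 2, 0), (6, 1, 0, 2, 6, 6, 1, 1), (0, 4, 5, 5, 2, 2, 2, 4))

In the fundamental-weight basis, λ has coordinates c = M·v (v = (67485, -146264, 50371, 12739, -5283, 32407, 8348, -30281)):
  c_1 = (0)·(67485) + (0)·(-146264) + (0)·(50371) + (0)·(12739) + (0)·(-5283) + (1)·(32407) + (0)·(8348) + (1)·(-30281) = 2126
  c_2 = (0)·(67485) + (0)·(-146264) + (-1)·(50371) + (0)·(12739) + (0)·(-5283) + (0)·(32407) + (0)·(8348) + (-2)·(-30281) = 10191
  c_3 = (1)·(67485) + (0)·(-146264) + (0)·(50371) + (0)·(12739) + (-1)·(-5283) + (0)·(32407) + (0)·(8348) + (2)·(-30281) = 12206
  c_4 = (0)·(67485) + (0)·(-146264) + (0)·(50371) + (1)·(12739) + (0)·(-5283) + (0)·(32407) + (0)·(8348) + (0)·(-30281) = 12739
  c_5 = (0)·(67485) + (0)·(-146264) + (0)·(50371) + (-2)·(12739) + (0)·(-5283) + (1)·(32407) + (0)·(8348) + (0)·(-30281) = 6929
  c_6 = (1)·(67485) + (0)·(-146264) + (0)·(50371) + (0)·(12739) + (0)·(-5283) + (0)·(32407) + (0)·(8348) + (2)·(-30281) = 6923
  c_7 = (-4)·(67485) + (-1)·(-146264) + (0)·(50371) + (-2)·(12739) + (2)·(-5283) + (0)·(32407) + (-2)·(8348) + (-6)·(-30281) = 5270
  c_8 = (1)·(67485) + (0)·(-146264) + (0)·(50371) + (0)·(12739) + (1)·(-5283) + (0)·(32407) + (1)·(8348) + (2)·(-30281) = 9988
Base-7 expansion of each c_i:
  c_1 = 2126 = 5·7^0 + 2·7^1 + 1·7^2 + 6·7^3
  c_2 = 10191 = 6·7^0 + 6·7^1 + 4·7^2 + 1·7^3 + 4·7^4
  c_3 = 12206 = 5·7^0 + 0·7^1 + 4·7^2 + 0·7^3 + 5·7^4
  c_4 = 12739 = 6·7^0 + 6·7^1 + 0·7^2 + 2·7^3 + 5·7^4
  c_5 = 6929 = 6·7^0 + 2·7^1 + 1·7^2 + 6·7^3 + 2·7^4
  c_6 = 6923 = 0·7^0 + 2·7^1 + 1·7^2 + 6·7^3 + 2·7^4
  c_7 = 5270 = 6·7^0 + 3·7^1 + 2·7^2 + 1·7^3 + 2·7^4
  c_8 = 9988 = 6·7^0 + 5·7^1 + 0·7^2 + 1·7^3 + 4·7^4
p-restricted factor λ_0 = (5, 6, 5, 6, 6, 0, 6, 6)
p-restricted factor λ_1 = (2, 6, 0, 6, 2, 2, 3, 5)
p-restricted factor λ_2 = (1, 4, 4, 0, 1, 1, 2, 0)
p-restricted factor λ_3 = (6, 1, 0, 2, 6, 6, 1, 1)
p-restricted factor λ_4 = (0, 4, 5, 5, 2, 2, 2, 4)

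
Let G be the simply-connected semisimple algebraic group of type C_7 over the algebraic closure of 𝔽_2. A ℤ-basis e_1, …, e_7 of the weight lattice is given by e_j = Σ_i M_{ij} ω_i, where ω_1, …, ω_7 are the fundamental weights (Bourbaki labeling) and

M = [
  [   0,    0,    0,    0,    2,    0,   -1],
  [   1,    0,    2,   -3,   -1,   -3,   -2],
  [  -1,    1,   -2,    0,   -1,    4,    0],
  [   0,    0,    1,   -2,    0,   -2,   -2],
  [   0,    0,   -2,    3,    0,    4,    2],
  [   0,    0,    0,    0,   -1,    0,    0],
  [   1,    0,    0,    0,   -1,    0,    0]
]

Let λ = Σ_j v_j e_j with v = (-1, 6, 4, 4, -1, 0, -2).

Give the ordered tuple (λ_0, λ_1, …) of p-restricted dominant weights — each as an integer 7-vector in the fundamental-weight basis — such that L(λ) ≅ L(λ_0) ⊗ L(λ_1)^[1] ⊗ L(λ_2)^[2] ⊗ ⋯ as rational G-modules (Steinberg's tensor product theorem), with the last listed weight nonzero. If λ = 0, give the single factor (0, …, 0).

ω-coordinates c = M·v, v = (-1, 6, 4, 4, -1, 0, -2):
  c_1 = 0*-1 + 0*6 + 0*4 + 0*4 + 2*-1 + 0*0 + -1*-2 = 0
  c_2 = 1*-1 + 0*6 + 2*4 + -3*4 + -1*-1 + -3*0 + -2*-2 = 0
  c_3 = -1*-1 + 1*6 + -2*4 + 0*4 + -1*-1 + 4*0 + 0*-2 = 0
  c_4 = 0*-1 + 0*6 + 1*4 + -2*4 + 0*-1 + -2*0 + -2*-2 = 0
  c_5 = 0*-1 + 0*6 + -2*4 + 3*4 + 0*-1 + 4*0 + 2*-2 = 0
  c_6 = 0*-1 + 0*6 + 0*4 + 0*4 + -1*-1 + 0*0 + 0*-2 = 1
  c_7 = 1*-1 + 0*6 + 0*4 + 0*4 + -1*-1 + 0*0 + 0*-2 = 0
Writing each c_i in base p = 2:
  c_1 = 0
  c_2 = 0
  c_3 = 0
  c_4 = 0
  c_5 = 0
  c_6 = 1 = 1·2^0
  c_7 = 0
Factor λ_0 = (0, 0, 0, 0, 0, 1, 0)

((0, 0, 0, 0, 0, 1, 0),)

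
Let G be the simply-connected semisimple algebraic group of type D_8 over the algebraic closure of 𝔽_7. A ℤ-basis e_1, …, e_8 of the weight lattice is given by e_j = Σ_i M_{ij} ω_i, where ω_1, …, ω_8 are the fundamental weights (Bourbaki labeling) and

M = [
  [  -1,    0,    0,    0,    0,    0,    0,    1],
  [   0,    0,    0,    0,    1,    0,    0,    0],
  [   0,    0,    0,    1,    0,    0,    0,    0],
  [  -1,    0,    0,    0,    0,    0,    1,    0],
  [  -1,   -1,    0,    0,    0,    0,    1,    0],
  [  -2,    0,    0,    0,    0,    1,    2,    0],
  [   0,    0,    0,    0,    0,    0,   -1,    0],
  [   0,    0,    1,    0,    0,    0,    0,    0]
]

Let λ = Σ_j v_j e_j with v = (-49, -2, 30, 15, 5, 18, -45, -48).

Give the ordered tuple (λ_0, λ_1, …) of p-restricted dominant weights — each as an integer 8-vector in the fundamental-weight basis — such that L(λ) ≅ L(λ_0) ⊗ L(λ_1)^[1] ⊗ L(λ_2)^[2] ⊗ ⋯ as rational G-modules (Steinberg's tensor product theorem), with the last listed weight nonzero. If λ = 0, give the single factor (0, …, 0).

((1, 5, 1, 4, 6, 5, 3, 2), (0, 0, 2, 0, 0, 3, 6, 4))

Converting to the ω-basis (c_i = row i of M dotted with v = (-49, -2, 30, 15, 5, 18, -45, -48)):
  c_1 = (-1)·(-49) + (0)·(-2) + 0·30 + 0·15 + 0·5 + 0·18 + (0)·(-45) + (1)·(-48) = 1
  c_2 = (0)·(-49) + (0)·(-2) + 0·30 + 0·15 + 1·5 + 0·18 + (0)·(-45) + (0)·(-48) = 5
  c_3 = (0)·(-49) + (0)·(-2) + 0·30 + 1·15 + 0·5 + 0·18 + (0)·(-45) + (0)·(-48) = 15
  c_4 = (-1)·(-49) + (0)·(-2) + 0·30 + 0·15 + 0·5 + 0·18 + (1)·(-45) + (0)·(-48) = 4
  c_5 = (-1)·(-49) + (-1)·(-2) + 0·30 + 0·15 + 0·5 + 0·18 + (1)·(-45) + (0)·(-48) = 6
  c_6 = (-2)·(-49) + (0)·(-2) + 0·30 + 0·15 + 0·5 + 1·18 + (2)·(-45) + (0)·(-48) = 26
  c_7 = (0)·(-49) + (0)·(-2) + 0·30 + 0·15 + 0·5 + 0·18 + (-1)·(-45) + (0)·(-48) = 45
  c_8 = (0)·(-49) + (0)·(-2) + 1·30 + 0·15 + 0·5 + 0·18 + (0)·(-45) + (0)·(-48) = 30
p = 7; digits c_i = Σ_j d_{ij}·7^j, 0 ≤ d_{ij} < 7:
  c_1 = 1 = 1·7^0
  c_2 = 5 = 5·7^0
  c_3 = 15 = 1·7^0 + 2·7^1
  c_4 = 4 = 4·7^0
  c_5 = 6 = 6·7^0
  c_6 = 26 = 5·7^0 + 3·7^1
  c_7 = 45 = 3·7^0 + 6·7^1
  c_8 = 30 = 2·7^0 + 4·7^1
λ_0 = (1, 5, 1, 4, 6, 5, 3, 2)
λ_1 = (0, 0, 2, 0, 0, 3, 6, 4)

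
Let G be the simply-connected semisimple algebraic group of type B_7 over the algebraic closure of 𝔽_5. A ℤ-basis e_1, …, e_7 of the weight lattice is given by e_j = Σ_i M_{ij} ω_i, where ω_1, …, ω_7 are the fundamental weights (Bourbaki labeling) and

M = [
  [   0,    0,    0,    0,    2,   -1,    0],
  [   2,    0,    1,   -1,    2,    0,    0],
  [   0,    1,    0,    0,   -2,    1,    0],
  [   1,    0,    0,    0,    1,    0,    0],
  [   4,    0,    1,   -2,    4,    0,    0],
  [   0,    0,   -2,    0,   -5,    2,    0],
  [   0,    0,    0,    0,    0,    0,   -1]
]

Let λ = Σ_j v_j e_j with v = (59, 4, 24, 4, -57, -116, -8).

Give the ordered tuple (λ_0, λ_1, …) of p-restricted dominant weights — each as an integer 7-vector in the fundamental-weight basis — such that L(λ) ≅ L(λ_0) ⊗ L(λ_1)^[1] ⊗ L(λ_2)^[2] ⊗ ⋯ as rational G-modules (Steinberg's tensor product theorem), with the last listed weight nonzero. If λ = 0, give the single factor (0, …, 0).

In the fundamental-weight basis, λ has coordinates c = M·v (v = (59, 4, 24, 4, -57, -116, -8)):
  c_1 = 0·59 + 0·4 + 0·24 + 0·4 + (2)·(-57) + (-1)·(-116) + (0)·(-8) = 2
  c_2 = 2·59 + 0·4 + 1·24 + (-1)·(4) + (2)·(-57) + (0)·(-116) + (0)·(-8) = 24
  c_3 = 0·59 + 1·4 + 0·24 + 0·4 + (-2)·(-57) + (1)·(-116) + (0)·(-8) = 2
  c_4 = 1·59 + 0·4 + 0·24 + 0·4 + (1)·(-57) + (0)·(-116) + (0)·(-8) = 2
  c_5 = 4·59 + 0·4 + 1·24 + (-2)·(4) + (4)·(-57) + (0)·(-116) + (0)·(-8) = 24
  c_6 = 0·59 + 0·4 + (-2)·(24) + 0·4 + (-5)·(-57) + (2)·(-116) + (0)·(-8) = 5
  c_7 = 0·59 + 0·4 + 0·24 + 0·4 + (0)·(-57) + (0)·(-116) + (-1)·(-8) = 8
Writing each c_i in base p = 5:
  c_1 = 2 = 2·5^0
  c_2 = 24 = 4·5^0 + 4·5^1
  c_3 = 2 = 2·5^0
  c_4 = 2 = 2·5^0
  c_5 = 24 = 4·5^0 + 4·5^1
  c_6 = 5 = 0·5^0 + 1·5^1
  c_7 = 8 = 3·5^0 + 1·5^1
λ_0 = (2, 4, 2, 2, 4, 0, 3)
λ_1 = (0, 4, 0, 0, 4, 1, 1)

((2, 4, 2, 2, 4, 0, 3), (0, 4, 0, 0, 4, 1, 1))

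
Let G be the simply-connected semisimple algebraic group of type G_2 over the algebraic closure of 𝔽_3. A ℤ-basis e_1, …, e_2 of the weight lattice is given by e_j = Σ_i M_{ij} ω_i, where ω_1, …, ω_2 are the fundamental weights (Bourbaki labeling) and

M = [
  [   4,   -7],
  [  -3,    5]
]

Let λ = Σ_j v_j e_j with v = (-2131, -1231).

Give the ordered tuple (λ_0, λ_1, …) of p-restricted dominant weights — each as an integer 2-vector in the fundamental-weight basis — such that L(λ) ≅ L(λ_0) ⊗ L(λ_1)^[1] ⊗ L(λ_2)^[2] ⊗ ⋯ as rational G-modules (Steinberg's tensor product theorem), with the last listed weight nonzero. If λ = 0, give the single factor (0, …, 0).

Compute c_i = Σ_j M_{ij} v_j with v = (-2131, -1231):
  c_1 = (4)·(-2131) + (-7)·(-1231) = 93
  c_2 = (-3)·(-2131) + (5)·(-1231) = 238
Base-3 expansion of each c_i:
  c_1 = 93 = 0·3^0 + 1·3^1 + 1·3^2 + 0·3^3 + 1·3^4
  c_2 = 238 = 1·3^0 + 1·3^1 + 2·3^2 + 2·3^3 + 2·3^4
p-restricted factor λ_0 = (0, 1)
p-restricted factor λ_1 = (1, 1)
p-restricted factor λ_2 = (1, 2)
p-restricted factor λ_3 = (0, 2)
p-restricted factor λ_4 = (1, 2)

((0, 1), (1, 1), (1, 2), (0, 2), (1, 2))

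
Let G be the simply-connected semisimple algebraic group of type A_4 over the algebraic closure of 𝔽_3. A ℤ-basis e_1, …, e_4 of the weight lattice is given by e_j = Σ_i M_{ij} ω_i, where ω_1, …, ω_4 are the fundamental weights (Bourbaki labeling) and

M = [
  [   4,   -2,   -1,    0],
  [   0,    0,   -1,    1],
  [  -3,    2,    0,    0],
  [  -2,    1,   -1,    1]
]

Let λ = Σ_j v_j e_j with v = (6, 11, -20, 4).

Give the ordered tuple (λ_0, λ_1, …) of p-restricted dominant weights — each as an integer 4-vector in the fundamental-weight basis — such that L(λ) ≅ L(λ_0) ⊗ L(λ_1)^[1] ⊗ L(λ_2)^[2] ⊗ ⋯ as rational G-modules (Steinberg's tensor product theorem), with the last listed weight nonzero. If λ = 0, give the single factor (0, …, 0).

ω-coordinates c = M·v, v = (6, 11, -20, 4):
  c_1 = (4)·(6) + (-2)·(11) + (-1)·(-20) + (0)·(4) = 22
  c_2 = (0)·(6) + (0)·(11) + (-1)·(-20) + (1)·(4) = 24
  c_3 = (-3)·(6) + (2)·(11) + (0)·(-20) + (0)·(4) = 4
  c_4 = (-2)·(6) + (1)·(11) + (-1)·(-20) + (1)·(4) = 23
Writing each c_i in base p = 3:
  c_1 = 22 = 1·3^0 + 1·3^1 + 2·3^2
  c_2 = 24 = 0·3^0 + 2·3^1 + 2·3^2
  c_3 = 4 = 1·3^0 + 1·3^1
  c_4 = 23 = 2·3^0 + 1·3^1 + 2·3^2
Factor λ_0 = (1, 0, 1, 2)
Factor λ_1 = (1, 2, 1, 1)
Factor λ_2 = (2, 2, 0, 2)

((1, 0, 1, 2), (1, 2, 1, 1), (2, 2, 0, 2))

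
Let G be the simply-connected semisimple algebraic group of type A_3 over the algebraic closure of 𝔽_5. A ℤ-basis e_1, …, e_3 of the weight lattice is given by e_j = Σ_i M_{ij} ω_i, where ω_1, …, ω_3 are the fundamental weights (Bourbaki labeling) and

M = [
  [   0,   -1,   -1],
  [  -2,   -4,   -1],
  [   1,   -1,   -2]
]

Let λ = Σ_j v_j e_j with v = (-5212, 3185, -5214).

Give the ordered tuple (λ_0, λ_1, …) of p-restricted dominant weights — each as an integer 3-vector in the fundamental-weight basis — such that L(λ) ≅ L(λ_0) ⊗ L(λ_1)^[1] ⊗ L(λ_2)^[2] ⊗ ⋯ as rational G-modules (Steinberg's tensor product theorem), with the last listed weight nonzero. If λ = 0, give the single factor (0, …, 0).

((4, 3, 1), (0, 4, 1), (1, 0, 1), (1, 3, 1), (3, 4, 3))

In the fundamental-weight basis, λ has coordinates c = M·v (v = (-5212, 3185, -5214)):
  c_1 = 0*-5212 + -1*3185 + -1*-5214 = 2029
  c_2 = -2*-5212 + -4*3185 + -1*-5214 = 2898
  c_3 = 1*-5212 + -1*3185 + -2*-5214 = 2031
Writing each c_i in base p = 5:
  c_1 = 2029 = 4·5^0 + 0·5^1 + 1·5^2 + 1·5^3 + 3·5^4
  c_2 = 2898 = 3·5^0 + 4·5^1 + 0·5^2 + 3·5^3 + 4·5^4
  c_3 = 2031 = 1·5^0 + 1·5^1 + 1·5^2 + 1·5^3 + 3·5^4
λ_0 = (4, 3, 1)
λ_1 = (0, 4, 1)
λ_2 = (1, 0, 1)
λ_3 = (1, 3, 1)
λ_4 = (3, 4, 3)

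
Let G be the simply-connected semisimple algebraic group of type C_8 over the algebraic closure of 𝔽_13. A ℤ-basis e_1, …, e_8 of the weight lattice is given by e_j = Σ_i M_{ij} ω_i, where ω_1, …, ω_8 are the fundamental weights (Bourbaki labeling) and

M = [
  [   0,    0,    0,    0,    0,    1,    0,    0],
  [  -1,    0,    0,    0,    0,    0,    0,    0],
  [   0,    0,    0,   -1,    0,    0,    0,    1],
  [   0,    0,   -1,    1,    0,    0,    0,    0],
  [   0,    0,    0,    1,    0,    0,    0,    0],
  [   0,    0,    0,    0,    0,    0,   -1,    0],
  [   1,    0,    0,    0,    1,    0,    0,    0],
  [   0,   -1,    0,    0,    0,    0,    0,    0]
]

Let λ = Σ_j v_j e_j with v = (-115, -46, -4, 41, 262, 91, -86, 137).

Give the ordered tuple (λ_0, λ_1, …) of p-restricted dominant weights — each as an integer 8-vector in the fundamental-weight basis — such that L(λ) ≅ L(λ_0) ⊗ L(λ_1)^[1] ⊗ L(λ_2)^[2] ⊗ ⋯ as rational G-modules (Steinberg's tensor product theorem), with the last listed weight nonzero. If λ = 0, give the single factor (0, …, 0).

((0, 11, 5, 6, 2, 8, 4, 7), (7, 8, 7, 3, 3, 6, 11, 3))

Compute c_i = Σ_j M_{ij} v_j with v = (-115, -46, -4, 41, 262, 91, -86, 137):
  c_1 = (0)·(-115) + (0)·(-46) + (0)·(-4) + (0)·(41) + (0)·(262) + (1)·(91) + (0)·(-86) + (0)·(137) = 91
  c_2 = (-1)·(-115) + (0)·(-46) + (0)·(-4) + (0)·(41) + (0)·(262) + (0)·(91) + (0)·(-86) + (0)·(137) = 115
  c_3 = (0)·(-115) + (0)·(-46) + (0)·(-4) + (-1)·(41) + (0)·(262) + (0)·(91) + (0)·(-86) + (1)·(137) = 96
  c_4 = (0)·(-115) + (0)·(-46) + (-1)·(-4) + (1)·(41) + (0)·(262) + (0)·(91) + (0)·(-86) + (0)·(137) = 45
  c_5 = (0)·(-115) + (0)·(-46) + (0)·(-4) + (1)·(41) + (0)·(262) + (0)·(91) + (0)·(-86) + (0)·(137) = 41
  c_6 = (0)·(-115) + (0)·(-46) + (0)·(-4) + (0)·(41) + (0)·(262) + (0)·(91) + (-1)·(-86) + (0)·(137) = 86
  c_7 = (1)·(-115) + (0)·(-46) + (0)·(-4) + (0)·(41) + (1)·(262) + (0)·(91) + (0)·(-86) + (0)·(137) = 147
  c_8 = (0)·(-115) + (-1)·(-46) + (0)·(-4) + (0)·(41) + (0)·(262) + (0)·(91) + (0)·(-86) + (0)·(137) = 46
Expand coordinatewise in base 13:
  c_1 = 91 = 0·13^0 + 7·13^1
  c_2 = 115 = 11·13^0 + 8·13^1
  c_3 = 96 = 5·13^0 + 7·13^1
  c_4 = 45 = 6·13^0 + 3·13^1
  c_5 = 41 = 2·13^0 + 3·13^1
  c_6 = 86 = 8·13^0 + 6·13^1
  c_7 = 147 = 4·13^0 + 11·13^1
  c_8 = 46 = 7·13^0 + 3·13^1
Factor λ_0 = (0, 11, 5, 6, 2, 8, 4, 7)
Factor λ_1 = (7, 8, 7, 3, 3, 6, 11, 3)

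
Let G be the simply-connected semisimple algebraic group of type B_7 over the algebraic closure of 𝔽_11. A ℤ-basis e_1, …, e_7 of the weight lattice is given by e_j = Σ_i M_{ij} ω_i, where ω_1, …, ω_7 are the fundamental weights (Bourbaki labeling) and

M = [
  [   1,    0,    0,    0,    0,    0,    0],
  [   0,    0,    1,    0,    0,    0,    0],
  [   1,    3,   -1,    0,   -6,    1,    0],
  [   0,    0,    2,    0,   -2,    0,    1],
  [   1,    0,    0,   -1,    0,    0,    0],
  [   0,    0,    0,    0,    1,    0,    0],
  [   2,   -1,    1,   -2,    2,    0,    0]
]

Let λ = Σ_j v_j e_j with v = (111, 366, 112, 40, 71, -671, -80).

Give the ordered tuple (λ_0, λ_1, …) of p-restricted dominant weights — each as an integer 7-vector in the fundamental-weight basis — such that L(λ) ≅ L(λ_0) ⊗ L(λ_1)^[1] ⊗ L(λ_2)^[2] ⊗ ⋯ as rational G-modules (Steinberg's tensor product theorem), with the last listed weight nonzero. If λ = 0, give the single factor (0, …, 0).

((1, 2, 0, 2, 5, 5, 8), (10, 10, 0, 0, 6, 6, 2))

In the fundamental-weight basis, λ has coordinates c = M·v (v = (111, 366, 112, 40, 71, -671, -80)):
  c_1 = (1)·(111) + (0)·(366) + (0)·(112) + (0)·(40) + (0)·(71) + (0)·(-671) + (0)·(-80) = 111
  c_2 = (0)·(111) + (0)·(366) + (1)·(112) + (0)·(40) + (0)·(71) + (0)·(-671) + (0)·(-80) = 112
  c_3 = (1)·(111) + (3)·(366) + (-1)·(112) + (0)·(40) + (-6)·(71) + (1)·(-671) + (0)·(-80) = 0
  c_4 = (0)·(111) + (0)·(366) + (2)·(112) + (0)·(40) + (-2)·(71) + (0)·(-671) + (1)·(-80) = 2
  c_5 = (1)·(111) + (0)·(366) + (0)·(112) + (-1)·(40) + (0)·(71) + (0)·(-671) + (0)·(-80) = 71
  c_6 = (0)·(111) + (0)·(366) + (0)·(112) + (0)·(40) + (1)·(71) + (0)·(-671) + (0)·(-80) = 71
  c_7 = (2)·(111) + (-1)·(366) + (1)·(112) + (-2)·(40) + (2)·(71) + (0)·(-671) + (0)·(-80) = 30
p = 11; digits c_i = Σ_j d_{ij}·11^j, 0 ≤ d_{ij} < 11:
  c_1 = 111 = 1·11^0 + 10·11^1
  c_2 = 112 = 2·11^0 + 10·11^1
  c_3 = 0
  c_4 = 2 = 2·11^0
  c_5 = 71 = 5·11^0 + 6·11^1
  c_6 = 71 = 5·11^0 + 6·11^1
  c_7 = 30 = 8·11^0 + 2·11^1
p-restricted factor λ_0 = (1, 2, 0, 2, 5, 5, 8)
p-restricted factor λ_1 = (10, 10, 0, 0, 6, 6, 2)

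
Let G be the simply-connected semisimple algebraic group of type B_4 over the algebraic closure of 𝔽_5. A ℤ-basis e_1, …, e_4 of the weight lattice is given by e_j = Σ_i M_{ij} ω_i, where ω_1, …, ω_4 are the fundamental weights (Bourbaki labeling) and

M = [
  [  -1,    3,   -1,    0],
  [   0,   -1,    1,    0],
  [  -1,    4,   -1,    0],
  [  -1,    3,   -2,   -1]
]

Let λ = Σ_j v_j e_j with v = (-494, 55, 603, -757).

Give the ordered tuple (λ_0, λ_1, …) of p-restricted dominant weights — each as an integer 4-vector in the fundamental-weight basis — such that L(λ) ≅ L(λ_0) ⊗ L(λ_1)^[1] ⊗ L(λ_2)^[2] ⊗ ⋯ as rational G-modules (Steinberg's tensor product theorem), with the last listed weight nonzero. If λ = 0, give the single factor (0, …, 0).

Converting to the ω-basis (c_i = row i of M dotted with v = (-494, 55, 603, -757)):
  c_1 = -1*-494 + 3*55 + -1*603 + 0*-757 = 56
  c_2 = 0*-494 + -1*55 + 1*603 + 0*-757 = 548
  c_3 = -1*-494 + 4*55 + -1*603 + 0*-757 = 111
  c_4 = -1*-494 + 3*55 + -2*603 + -1*-757 = 210
Base-5 expansion of each c_i:
  c_1 = 56 = 1·5^0 + 1·5^1 + 2·5^2
  c_2 = 548 = 3·5^0 + 4·5^1 + 1·5^2 + 4·5^3
  c_3 = 111 = 1·5^0 + 2·5^1 + 4·5^2
  c_4 = 210 = 0·5^0 + 2·5^1 + 3·5^2 + 1·5^3
λ_0 = (1, 3, 1, 0)
λ_1 = (1, 4, 2, 2)
λ_2 = (2, 1, 4, 3)
λ_3 = (0, 4, 0, 1)

((1, 3, 1, 0), (1, 4, 2, 2), (2, 1, 4, 3), (0, 4, 0, 1))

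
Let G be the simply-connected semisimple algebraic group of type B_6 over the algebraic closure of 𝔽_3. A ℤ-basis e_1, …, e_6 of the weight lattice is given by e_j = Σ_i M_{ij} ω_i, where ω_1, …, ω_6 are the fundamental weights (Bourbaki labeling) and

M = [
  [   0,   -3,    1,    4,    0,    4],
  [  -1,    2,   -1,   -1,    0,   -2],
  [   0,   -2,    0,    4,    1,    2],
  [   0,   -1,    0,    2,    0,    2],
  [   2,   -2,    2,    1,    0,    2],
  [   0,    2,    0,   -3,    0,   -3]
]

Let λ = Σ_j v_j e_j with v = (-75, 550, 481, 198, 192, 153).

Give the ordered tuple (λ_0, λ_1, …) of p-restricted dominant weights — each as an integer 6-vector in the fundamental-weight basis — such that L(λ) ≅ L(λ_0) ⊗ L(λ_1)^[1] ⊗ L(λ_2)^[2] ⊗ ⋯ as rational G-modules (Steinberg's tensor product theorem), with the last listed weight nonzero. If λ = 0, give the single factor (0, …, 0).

((1, 1, 1, 2, 0, 2), (0, 0, 0, 2, 0, 0), (2, 0, 0, 1, 0, 2), (2, 1, 1, 2, 2, 1), (2, 2, 2, 1, 2, 0))

Converting to the ω-basis (c_i = row i of M dotted with v = (-75, 550, 481, 198, 192, 153)):
  c_1 = (0)·(-75) + (-3)·(550) + (1)·(481) + (4)·(198) + (0)·(192) + (4)·(153) = 235
  c_2 = (-1)·(-75) + (2)·(550) + (-1)·(481) + (-1)·(198) + (0)·(192) + (-2)·(153) = 190
  c_3 = (0)·(-75) + (-2)·(550) + (0)·(481) + (4)·(198) + (1)·(192) + (2)·(153) = 190
  c_4 = (0)·(-75) + (-1)·(550) + (0)·(481) + (2)·(198) + (0)·(192) + (2)·(153) = 152
  c_5 = (2)·(-75) + (-2)·(550) + (2)·(481) + (1)·(198) + (0)·(192) + (2)·(153) = 216
  c_6 = (0)·(-75) + (2)·(550) + (0)·(481) + (-3)·(198) + (0)·(192) + (-3)·(153) = 47
Base-3 expansion of each c_i:
  c_1 = 235 = 1·3^0 + 0·3^1 + 2·3^2 + 2·3^3 + 2·3^4
  c_2 = 190 = 1·3^0 + 0·3^1 + 0·3^2 + 1·3^3 + 2·3^4
  c_3 = 190 = 1·3^0 + 0·3^1 + 0·3^2 + 1·3^3 + 2·3^4
  c_4 = 152 = 2·3^0 + 2·3^1 + 1·3^2 + 2·3^3 + 1·3^4
  c_5 = 216 = 0·3^0 + 0·3^1 + 0·3^2 + 2·3^3 + 2·3^4
  c_6 = 47 = 2·3^0 + 0·3^1 + 2·3^2 + 1·3^3
Factor λ_0 = (1, 1, 1, 2, 0, 2)
Factor λ_1 = (0, 0, 0, 2, 0, 0)
Factor λ_2 = (2, 0, 0, 1, 0, 2)
Factor λ_3 = (2, 1, 1, 2, 2, 1)
Factor λ_4 = (2, 2, 2, 1, 2, 0)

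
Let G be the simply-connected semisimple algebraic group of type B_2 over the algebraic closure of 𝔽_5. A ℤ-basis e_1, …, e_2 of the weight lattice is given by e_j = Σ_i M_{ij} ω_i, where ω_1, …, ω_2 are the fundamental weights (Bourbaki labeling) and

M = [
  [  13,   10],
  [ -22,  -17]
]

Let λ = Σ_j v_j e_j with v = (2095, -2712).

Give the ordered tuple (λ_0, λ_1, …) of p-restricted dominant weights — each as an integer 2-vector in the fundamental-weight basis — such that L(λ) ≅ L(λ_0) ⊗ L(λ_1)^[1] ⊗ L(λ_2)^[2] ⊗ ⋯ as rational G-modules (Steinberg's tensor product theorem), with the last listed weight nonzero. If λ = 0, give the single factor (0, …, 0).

((0, 4), (3, 2), (4, 0))

In the fundamental-weight basis, λ has coordinates c = M·v (v = (2095, -2712)):
  c_1 = 13*2095 + 10*-2712 = 115
  c_2 = -22*2095 + -17*-2712 = 14
Expand coordinatewise in base 5:
  c_1 = 115 = 0·5^0 + 3·5^1 + 4·5^2
  c_2 = 14 = 4·5^0 + 2·5^1
p-restricted factor λ_0 = (0, 4)
p-restricted factor λ_1 = (3, 2)
p-restricted factor λ_2 = (4, 0)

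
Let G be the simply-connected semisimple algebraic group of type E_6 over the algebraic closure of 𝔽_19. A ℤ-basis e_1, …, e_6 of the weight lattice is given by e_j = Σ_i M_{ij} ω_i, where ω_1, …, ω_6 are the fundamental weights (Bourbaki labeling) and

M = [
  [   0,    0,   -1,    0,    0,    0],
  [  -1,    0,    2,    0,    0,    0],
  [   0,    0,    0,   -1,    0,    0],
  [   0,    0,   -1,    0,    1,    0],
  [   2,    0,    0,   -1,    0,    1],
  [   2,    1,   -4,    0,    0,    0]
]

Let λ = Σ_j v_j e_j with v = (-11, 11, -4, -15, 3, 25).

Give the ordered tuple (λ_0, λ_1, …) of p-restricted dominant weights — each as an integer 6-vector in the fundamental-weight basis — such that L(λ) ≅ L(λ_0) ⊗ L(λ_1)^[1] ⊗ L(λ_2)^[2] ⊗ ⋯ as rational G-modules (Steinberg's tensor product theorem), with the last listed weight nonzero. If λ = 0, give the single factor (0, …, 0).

((4, 3, 15, 7, 18, 5),)

In the fundamental-weight basis, λ has coordinates c = M·v (v = (-11, 11, -4, -15, 3, 25)):
  c_1 = (0)·(-11) + 0·11 + (-1)·(-4) + (0)·(-15) + 0·3 + 0·25 = 4
  c_2 = (-1)·(-11) + 0·11 + (2)·(-4) + (0)·(-15) + 0·3 + 0·25 = 3
  c_3 = (0)·(-11) + 0·11 + (0)·(-4) + (-1)·(-15) + 0·3 + 0·25 = 15
  c_4 = (0)·(-11) + 0·11 + (-1)·(-4) + (0)·(-15) + 1·3 + 0·25 = 7
  c_5 = (2)·(-11) + 0·11 + (0)·(-4) + (-1)·(-15) + 0·3 + 1·25 = 18
  c_6 = (2)·(-11) + 1·11 + (-4)·(-4) + (0)·(-15) + 0·3 + 0·25 = 5
Expand coordinatewise in base 19:
  c_1 = 4 = 4·19^0
  c_2 = 3 = 3·19^0
  c_3 = 15 = 15·19^0
  c_4 = 7 = 7·19^0
  c_5 = 18 = 18·19^0
  c_6 = 5 = 5·19^0
λ_0 = (4, 3, 15, 7, 18, 5)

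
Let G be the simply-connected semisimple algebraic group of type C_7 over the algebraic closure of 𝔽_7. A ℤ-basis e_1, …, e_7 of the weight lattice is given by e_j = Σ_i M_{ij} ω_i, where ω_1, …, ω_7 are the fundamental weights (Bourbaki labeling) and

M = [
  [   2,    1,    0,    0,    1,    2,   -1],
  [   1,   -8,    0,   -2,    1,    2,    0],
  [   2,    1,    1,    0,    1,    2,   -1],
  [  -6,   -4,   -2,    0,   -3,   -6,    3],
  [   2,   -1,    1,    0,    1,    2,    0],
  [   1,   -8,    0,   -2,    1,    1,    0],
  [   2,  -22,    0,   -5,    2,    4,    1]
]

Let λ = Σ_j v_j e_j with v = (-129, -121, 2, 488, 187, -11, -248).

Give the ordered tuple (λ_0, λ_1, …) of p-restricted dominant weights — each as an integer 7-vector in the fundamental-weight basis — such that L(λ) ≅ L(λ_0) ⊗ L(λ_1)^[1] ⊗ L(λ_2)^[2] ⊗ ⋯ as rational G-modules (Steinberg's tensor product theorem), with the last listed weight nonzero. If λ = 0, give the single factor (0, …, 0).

((6, 0, 1, 1, 2, 4, 4), (4, 4, 5, 2, 4, 5, 6))

In the fundamental-weight basis, λ has coordinates c = M·v (v = (-129, -121, 2, 488, 187, -11, -248)):
  c_1 = 2*-129 + 1*-121 + 0*2 + 0*488 + 1*187 + 2*-11 + -1*-248 = 34
  c_2 = 1*-129 + -8*-121 + 0*2 + -2*488 + 1*187 + 2*-11 + 0*-248 = 28
  c_3 = 2*-129 + 1*-121 + 1*2 + 0*488 + 1*187 + 2*-11 + -1*-248 = 36
  c_4 = -6*-129 + -4*-121 + -2*2 + 0*488 + -3*187 + -6*-11 + 3*-248 = 15
  c_5 = 2*-129 + -1*-121 + 1*2 + 0*488 + 1*187 + 2*-11 + 0*-248 = 30
  c_6 = 1*-129 + -8*-121 + 0*2 + -2*488 + 1*187 + 1*-11 + 0*-248 = 39
  c_7 = 2*-129 + -22*-121 + 0*2 + -5*488 + 2*187 + 4*-11 + 1*-248 = 46
Expand coordinatewise in base 7:
  c_1 = 34 = 6·7^0 + 4·7^1
  c_2 = 28 = 0·7^0 + 4·7^1
  c_3 = 36 = 1·7^0 + 5·7^1
  c_4 = 15 = 1·7^0 + 2·7^1
  c_5 = 30 = 2·7^0 + 4·7^1
  c_6 = 39 = 4·7^0 + 5·7^1
  c_7 = 46 = 4·7^0 + 6·7^1
λ_0 = (6, 0, 1, 1, 2, 4, 4)
λ_1 = (4, 4, 5, 2, 4, 5, 6)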